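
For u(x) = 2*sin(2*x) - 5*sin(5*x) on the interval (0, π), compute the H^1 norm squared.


||u||_{H^1(0,π)}^2 = 335*π

u'(x) = 4*cos(2*x) - 25*cos(5*x).
Expand u² and (u')² and integrate term by term on (0, π), using: for integers n ≥ 1, ∫_0^π sin²(nx) dx = ∫_0^π cos²(nx) dx = π/2; for n ≠ n', ∫_0^π sin(nx)sin(n'x) dx = ∫_0^π cos(nx)cos(n'x) dx = 0; and by product-to-sum, ∫_0^π sin(nx)cos(n'x) dx = ½∫_0^π [sin((n+n')x) + sin((n−n')x)] dx, which is 0 when n+n' is even and 2n/(n²−n'²) when n+n' is odd (it need not vanish on (0, π)).
  u² squared terms: (-5)²·∫sin(5x)² dx = 25·π/2 = 25*π/2;  (2)²·∫sin(2x)² dx = 4·π/2 = 2*π.
  u² cross terms: 2·(-5)·(2)·∫sin(5x)·sin(2x) dx = -20·(0) = 0.
  So ∫_0^π u² dx = 25*π/2 + 2*π + 0 = 29*π/2.
  (u')² squared terms: (-25)²·∫cos(5x)² dx = 625·π/2 = 625*π/2;  (4)²·∫cos(2x)² dx = 16·π/2 = 8*π.
  (u')² cross terms: 2·(-25)·(4)·∫cos(5x)·cos(2x) dx = -200·(0) = 0.
  So ∫_0^π (u')² dx = 625*π/2 + 8*π + 0 = 641*π/2.
||u||_{H^1}^2 = (29*π/2) + (641*π/2) = 335*π.


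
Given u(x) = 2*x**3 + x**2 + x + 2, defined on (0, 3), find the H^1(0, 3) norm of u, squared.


||u||_{H^1}^2 = 325977/70

The H^1 norm (squared) on an interval (0, L) is
  ||u||_{H^1}^2 = ∫_0^L u(x)^2 dx + ∫_0^L u'(x)^2 dx.
Compute u'(x) = 6*x**2 + 2*x + 1.
Then u(x)^2 = 4*x**6 + 4*x**5 + 5*x**4 + 10*x**3 + 5*x**2 + 4*x + 4 and u'(x)^2 = 36*x**4 + 24*x**3 + 16*x**2 + 4*x + 1.
Integrate each monomial from 0 to 3 using ∫_0^3 c·x^n dx = c·3^(n+1)/(n+1):
  ∫_0^3 u(x)^2 dx = ∫_0^3 (4*x^6 + 4*x^5 + 5*x^4 + 10*x^3 + 5*x^2 + 4*x + 4) dx. Term by term:
    ∫_0^3 4*x^6 dx = 8748/7;  ∫_0^3 4*x^5 dx = 486;  ∫_0^3 5*x^4 dx = 243;
    ∫_0^3 10*x^3 dx = 405/2;  ∫_0^3 5*x^2 dx = 45;  ∫_0^3 4*x dx = 18;
    ∫_0^3 4 dx = 12.
  Sum: 8748/7 + 486 + 243 + 405/2 + 45 + 18 + 12 = 31587/14.
  ∫_0^3 u'(x)^2 dx = ∫_0^3 (36*x^4 + 24*x^3 + 16*x^2 + 4*x + 1) dx. Term by term:
    ∫_0^3 36*x^4 dx = 8748/5;  ∫_0^3 24*x^3 dx = 486;  ∫_0^3 16*x^2 dx = 144;
    ∫_0^3 4*x dx = 18;  ∫_0^3 1 dx = 3.
  Sum: 8748/5 + 486 + 144 + 18 + 3 = 12003/5.
Adding: ||u||_{H^1}^2 = 31587/14 + 12003/5 = 325977/70.


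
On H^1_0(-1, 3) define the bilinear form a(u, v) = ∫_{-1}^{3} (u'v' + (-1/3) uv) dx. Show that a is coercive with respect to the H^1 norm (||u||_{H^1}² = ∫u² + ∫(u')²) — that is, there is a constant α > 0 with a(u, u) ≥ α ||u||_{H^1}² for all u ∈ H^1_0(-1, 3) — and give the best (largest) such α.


α = (-16/3 + π^2)/(π^2 + 16)

Coercivity of a(·,·) on H^1_0(-1, 3) means a(u, u) ≥ α ||u||_{H^1}² for every u ∈ H^1_0.
The interval has length L = 4, and Poincaré/coercivity depend only on L. Here a(u, u) = ∫(u')² + (-1/3)·∫u².
Here c = -1/3 < 0 with |c| < (π/L)² = π^2/16, so coercivity still holds. The condition a(u,u) ≥ α||u||_{H^1}² reads (1−α)∫(u')² ≥ (α−c)∫u². Any admissible α is ≤ 1 (rapidly oscillating u have ∫u²/∫(u')² → 0), and α = 1 would force 0 ≥ (1−c)∫u², impossible since c < 1; so 1−α > 0. By the sharp Poincaré inequality on H^1_0 of an interval of length L, ∫(u')² ≥ (π/L)²∫u² with equality for the first sine mode sin(π(x−x₀)/L) (x₀ the left endpoint), so the inequality holds for all u iff (1−α)(π/L)² ≥ α − c, i.e. α ≤ ((π/L)² + c)/((π/L)² + 1) = (1 + c(L/π)²)/(1 + (L/π)²). (Direct route, valid since c ≤ 0: Poincaré gives c∫u² ≥ c(L/π)²∫(u')², so a(u,u) ≥ (1 + c(L/π)²)∫(u')², while ||u||_{H^1}² ≤ (1 + (L/π)²)∫(u')²; dividing yields the same α.) With (π/L)² = π^2/16 and c = -1/3, the largest admissible constant is α = ((π/L)² + c)/((π/L)² + 1).
Simplifying, α = (-16/3 + π^2)/(π^2 + 16).


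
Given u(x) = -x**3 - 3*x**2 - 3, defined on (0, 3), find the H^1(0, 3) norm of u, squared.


||u||_{H^1}^2 = 229581/70

The H^1 norm (squared) on an interval (0, L) is
  ||u||_{H^1}^2 = ∫_0^L u(x)^2 dx + ∫_0^L u'(x)^2 dx.
Compute u'(x) = -3*x**2 - 6*x.
Then u(x)^2 = x**6 + 6*x**5 + 9*x**4 + 6*x**3 + 18*x**2 + 9 and u'(x)^2 = 9*x**4 + 36*x**3 + 36*x**2.
Integrate each monomial from 0 to 3 using ∫_0^3 c·x^n dx = c·3^(n+1)/(n+1):
  ∫_0^3 u(x)^2 dx = ∫_0^3 (x^6 + 6*x^5 + 9*x^4 + 6*x^3 + 18*x^2 + 9) dx. Term by term:
    ∫_0^3 x^6 dx = 2187/7;  ∫_0^3 6*x^5 dx = 729;  ∫_0^3 9*x^4 dx = 2187/5;
    ∫_0^3 6*x^3 dx = 243/2;  ∫_0^3 18*x^2 dx = 162;  ∫_0^3 9 dx = 27.
  Sum: 2187/7 + 729 + 2187/5 + 243/2 + 162 + 27 = 125253/70.
  ∫_0^3 u'(x)^2 dx = ∫_0^3 (9*x^4 + 36*x^3 + 36*x^2) dx. Term by term:
    ∫_0^3 9*x^4 dx = 2187/5;  ∫_0^3 36*x^3 dx = 729;  ∫_0^3 36*x^2 dx = 324.
  Sum: 2187/5 + 729 + 324 = 7452/5.
Adding: ||u||_{H^1}^2 = 125253/70 + 7452/5 = 229581/70.


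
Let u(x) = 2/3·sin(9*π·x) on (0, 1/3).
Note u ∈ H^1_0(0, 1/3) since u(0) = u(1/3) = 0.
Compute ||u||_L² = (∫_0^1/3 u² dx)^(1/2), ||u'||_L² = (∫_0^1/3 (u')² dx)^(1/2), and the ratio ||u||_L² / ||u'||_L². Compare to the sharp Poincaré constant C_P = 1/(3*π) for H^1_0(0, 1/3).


||u||_L² / ||u'||_L² = 1/(9*π) < C_P = 1/(3*π).

u(x) = 2/3·sin(9*π·x), so u'(x) = 6*π*cos(9*π*x).
Writing u(x) = A·sin(kπx/L) with A = 2/3 and k = 3, use ∫_0^L sin²(kπx/L) dx = L/2 and ∫_0^L cos²(kπx/L) dx = L/2.
u² = 4/9·sin²(9*π·x) and (u')² = 36*π^2·cos²(9*π·x), and each of sin², cos² integrates to L/2 = 1/6 over (0, 1/3).
∫_0^1/3 u² dx = 2/27, so ||u||_L² = sqrt(6)/9.
∫_0^1/3 (u')² dx = 6*π^2, so ||u'||_L² = sqrt(6)*π.
Ratio ||u||_L² / ||u'||_L² = 1/(9*π).
Sharp Poincaré constant on H^1_0(0, 1/3) is C_P = L/π = 1/(3*π), achieved by sin(3*π·x).
This is the k = 3 harmonic; the ratio L/(kπ) is strictly less than C_P = L/π, consistent with the sharp inequality ||u||_L² ≤ C_P ||u'||_L².


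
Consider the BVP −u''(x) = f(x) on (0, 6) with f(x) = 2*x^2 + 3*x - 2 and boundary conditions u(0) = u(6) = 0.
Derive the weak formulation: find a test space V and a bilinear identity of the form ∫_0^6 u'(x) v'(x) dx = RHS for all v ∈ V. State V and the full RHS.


V = H^1_0(0, 6) (so v(0) = v(6) = 0); weak form: ∫_0^6 u'v' dx = ∫_0^6 (2*x^2 + 3*x - 2) v dx for all v ∈ V.

Multiply both sides by a test function v and integrate from 0 to 6:
  ∫_0^6 −u''(x) v(x) dx = ∫_0^6 f(x) v(x) dx.
Integrate the LHS by parts once:
  ∫_0^6 −u'' v dx = −[u'(x) v(x)]_0^6 + ∫_0^6 u'(x) v'(x) dx.
Thus ∫_0^6 u'(x) v'(x) dx = ∫_0^6 f(x) v(x) dx + [u'(x) v(x)]_0^6.
Choose V so that boundary terms are either known or forced to vanish.
u is Dirichlet: u(0) = u(6) = 0. Let V = H^1_0(0, 6); then v(0) = v(6) = 0, and [u' v]_0^6 = 0.
Weak formulation: find u (satisfying any essential BC) such that ∫_0^6 u'(x) v'(x) dx = ∫_0^6 f v dx for all v ∈ V.
Substituting f(x) = 2*x^2 + 3*x - 2, the right-hand side is ∫_0^6 (2*x^2 + 3*x - 2) v dx.


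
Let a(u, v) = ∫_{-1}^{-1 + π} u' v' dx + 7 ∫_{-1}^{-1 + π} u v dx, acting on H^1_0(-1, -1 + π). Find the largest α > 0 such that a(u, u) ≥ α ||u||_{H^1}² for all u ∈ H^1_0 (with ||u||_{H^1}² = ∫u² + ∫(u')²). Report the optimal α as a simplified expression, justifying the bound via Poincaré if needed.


α = 1

Coercivity of a(·,·) on H^1_0(-1, -1 + π) means a(u, u) ≥ α ||u||_{H^1}² for every u ∈ H^1_0.
The interval has length L = π, and Poincaré/coercivity depend only on L. Here a(u, u) = ∫(u')² + (7)·∫u².
Here c = 7 ≥ 1, so a(u,u) = ∫(u')² + c∫u² ≥ ∫(u')² + ∫u² = ||u||_{H^1}², i.e. α = 1 works. No larger α is possible: a(u,u) ≥ α||u||_{H^1}² means (1−α)∫(u')² ≥ (α−c)∫u², and for the modes u_n = sin(nπ(x−x₀)/L) (x₀ the left endpoint) one has ∫u_n²/∫(u_n')² = (L/(nπ))² → 0, so a(u_n,u_n)/||u_n||_{H^1}² → 1. Hence the optimal constant is α = 1.
Therefore α = 1.


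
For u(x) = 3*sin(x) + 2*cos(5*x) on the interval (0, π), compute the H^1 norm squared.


||u||_{H^1(0,π)}^2 = 61*π

u'(x) = -10*sin(5*x) + 3*cos(x).
Expand u² and (u')² and integrate term by term on (0, π), using: for integers n ≥ 1, ∫_0^π sin²(nx) dx = ∫_0^π cos²(nx) dx = π/2; for n ≠ n', ∫_0^π sin(nx)sin(n'x) dx = ∫_0^π cos(nx)cos(n'x) dx = 0; and by product-to-sum, ∫_0^π sin(nx)cos(n'x) dx = ½∫_0^π [sin((n+n')x) + sin((n−n')x)] dx, which is 0 when n+n' is even and 2n/(n²−n'²) when n+n' is odd (it need not vanish on (0, π)).
  u² squared terms: (2)²·∫cos(5x)² dx = 4·π/2 = 2*π;  (3)²·∫sin(x)² dx = 9·π/2 = 9*π/2.
  u² cross terms: 2·(2)·(3)·∫cos(5x)·sin(x) dx = 12·(0) = 0.
  So ∫_0^π u² dx = 2*π + 9*π/2 + 0 = 13*π/2.
  (u')² squared terms: (-10)²·∫sin(5x)² dx = 100·π/2 = 50*π;  (3)²·∫cos(x)² dx = 9·π/2 = 9*π/2.
  (u')² cross terms: 2·(-10)·(3)·∫sin(5x)·cos(x) dx = -60·(0) = 0.
  So ∫_0^π (u')² dx = 50*π + 9*π/2 + 0 = 109*π/2.
||u||_{H^1}^2 = (13*π/2) + (109*π/2) = 61*π.


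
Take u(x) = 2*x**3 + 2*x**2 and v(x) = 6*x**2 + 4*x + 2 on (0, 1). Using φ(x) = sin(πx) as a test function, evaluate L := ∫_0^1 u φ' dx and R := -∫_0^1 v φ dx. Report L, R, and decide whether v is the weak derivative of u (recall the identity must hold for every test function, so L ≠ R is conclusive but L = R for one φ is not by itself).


LHS = -10/π + 24/π^3, RHS = -14/π + 24/π^3. No, v is not the weak derivative of u.

u(x) = 2*x**3 + 2*x**2, classical derivative u'(x) = 6*x**2 + 4*x.
φ(x) = sin(πx), so φ'(x) = π*cos(π*x).
Note φ(0) = φ(1) = 0, so the boundary term u·φ vanishes.
LHS = ∫_0^1 u(x) φ'(x) dx = ∫_0^1 (2*π*x^3*cos(π*x) + 2*π*x^2*cos(π*x)) dx. Term by term:
  ∫_0^1 2*π*x^2*cos(π*x) dx = -4/π;  ∫_0^1 2*π*x^3*cos(π*x) dx = -6/π + 24/π^3.
Sum: -4/π + -6/π + 24/π^3 = -10/π + 24/π^3.
So LHS = -10/π + 24/π^3.
∫_0^1 v(x) φ(x) dx = ∫_0^1 (6*x^2*sin(π*x) + 4*x*sin(π*x) + 2*sin(π*x)) dx. Term by term:
  ∫_0^1 2*sin(π*x) dx = 4/π;  ∫_0^1 4*x*sin(π*x) dx = 4/π;  ∫_0^1 6*x^2*sin(π*x) dx = -24/π^3 + 6/π.
Sum: 4/π + 4/π + -24/π^3 + 6/π = -24/π^3 + 14/π.
So RHS = -∫_0^1 v(x) φ(x) dx = -14/π + 24/π^3.
LHS − RHS = 4/π ≠ 0, so the identity fails.
(For a valid weak derivative the identity must hold for EVERY test function, in particular this one. The failure shows v is NOT the weak derivative of u.)
Correct weak derivative would be u'(x) = 6*x**2 + 4*x.


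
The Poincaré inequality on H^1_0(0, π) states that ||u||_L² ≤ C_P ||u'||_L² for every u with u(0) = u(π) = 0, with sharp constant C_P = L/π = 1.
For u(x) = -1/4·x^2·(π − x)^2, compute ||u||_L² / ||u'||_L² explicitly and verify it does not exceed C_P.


||u||_L² / ||u'||_L² = sqrt(3)*π/6 < C_P = 1.

u(x) = -1/4·x^2·(π − x)^2, so u'(x) = x*(x*(π - x) - (x - π)^2)/2.
u(x) = -1/4·x^2·(π − x)^2 vanishes at x = 0 and x = π, so u ∈ H^1_0(0, π). Differentiate via the product rule and integrate the resulting polynomials term by term.
  ∫_0^π u² dx = ∫_0^π (x^8/16 - π*x^7/4 + 3*π^2*x^6/8 - π^3*x^5/4 + π^4*x^4/16) dx. Term by term:
    ∫_0^π x^8/16 dx = π^9/144;  ∫_0^π -π*x^7/4 dx = -π^9/32;  ∫_0^π 3*π^2*x^6/8 dx = 3*π^9/56;
    ∫_0^π -π^3*x^5/4 dx = -π^9/24;  ∫_0^π π^4*x^4/16 dx = π^9/80.
  Sum: π^9/144 − π^9/32 + 3*π^9/56 − π^9/24 + π^9/80 = π^9/10080.
  ∫_0^π (u')² dx = ∫_0^π (x^6 - 3*π*x^5 + 13*π^2*x^4/4 - 3*π^3*x^3/2 + π^4*x^2/4) dx. Term by term:
    ∫_0^π x^6 dx = π^7/7;  ∫_0^π -3*π*x^5 dx = -π^7/2;  ∫_0^π 13*π^2*x^4/4 dx = 13*π^7/20;
    ∫_0^π -3*π^3*x^3/2 dx = -3*π^7/8;  ∫_0^π π^4*x^2/4 dx = π^7/12.
  Sum: π^7/7 − π^7/2 + 13*π^7/20 − 3*π^7/8 + π^7/12 = π^7/840.
∫_0^π u² dx = π^9/10080, so ||u||_L² = sqrt(70)*π^(9/2)/840.
∫_0^π (u')² dx = π^7/840, so ||u'||_L² = sqrt(210)*π^(7/2)/420.
Ratio ||u||_L² / ||u'||_L² = sqrt(3)*π/6.
Sharp Poincaré constant on H^1_0(0, π) is C_P = L/π = 1, achieved by sin(x).
A polynomial bump cannot attain the sharp Poincaré constant (only the first sine eigenfunction does), so the ratio is strictly less than C_P, consistent with ||u||_L² ≤ C_P ||u'||_L².


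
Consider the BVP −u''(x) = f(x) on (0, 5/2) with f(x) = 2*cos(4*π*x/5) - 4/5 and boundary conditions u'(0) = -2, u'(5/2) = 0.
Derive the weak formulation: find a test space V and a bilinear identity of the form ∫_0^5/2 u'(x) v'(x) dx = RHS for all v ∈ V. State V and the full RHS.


V = H^1(0, 5/2) (v unrestricted at boundary; u is determined up to an additive constant); weak form: ∫_0^5/2 u'v' dx = ∫_0^5/2 (2*cos(4*π*x/5) - 4/5) v dx + 2·v(0) for all v ∈ V.

Multiply both sides by a test function v and integrate from 0 to 5/2:
  ∫_0^5/2 −u''(x) v(x) dx = ∫_0^5/2 f(x) v(x) dx.
Integrate the LHS by parts once:
  ∫_0^5/2 −u'' v dx = −[u'(x) v(x)]_0^5/2 + ∫_0^5/2 u'(x) v'(x) dx.
Thus ∫_0^5/2 u'(x) v'(x) dx = ∫_0^5/2 f(x) v(x) dx + [u'(x) v(x)]_0^5/2.
Choose V so that boundary terms are either known or forced to vanish.
u has inhomogeneous Neumann u'(0) = -2, u'(5/2) = 0. [u' v]_0^5/2 = (0)·v(5/2) − (-2)·v(0) = 2·v(0). Take V = H^1(0, 5/2); boundary term becomes part of RHS.
Weak formulation: find u (satisfying any essential BC) such that ∫_0^5/2 u'(x) v'(x) dx = ∫_0^5/2 f v dx + 2·v(0) for all v ∈ V (Neumann data are natural BCs: they enter the RHS as boundary terms).
Substituting f(x) = 2*cos(4*π*x/5) - 4/5, the right-hand side is ∫_0^5/2 (2*cos(4*π*x/5) - 4/5) v dx + 2·v(0).
Compatibility check (pure Neumann): taking v ≡ 1 ∈ V gives 0 = ∫_0^5/2 f dx + (0) − (-2), i.e. ∫_0^5/2 f dx must equal u'(0) − u'(5/2) = -2. Indeed ∫_0^5/2 (2*cos(4*π*x/5) - 4/5) dx = -2, so the data are compatible. The solution is then unique only up to an additive constant (fix it e.g. by requiring ∫_0^5/2 u dx = 0).


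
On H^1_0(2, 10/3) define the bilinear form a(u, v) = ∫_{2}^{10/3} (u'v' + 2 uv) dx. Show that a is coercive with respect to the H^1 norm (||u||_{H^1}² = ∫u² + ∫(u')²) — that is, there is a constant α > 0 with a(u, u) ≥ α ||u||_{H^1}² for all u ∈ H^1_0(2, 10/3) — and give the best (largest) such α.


α = 1

Coercivity of a(·,·) on H^1_0(2, 10/3) means a(u, u) ≥ α ||u||_{H^1}² for every u ∈ H^1_0.
The interval has length L = 4/3, and Poincaré/coercivity depend only on L. Here a(u, u) = ∫(u')² + (2)·∫u².
Here c = 2 ≥ 1, so a(u,u) = ∫(u')² + c∫u² ≥ ∫(u')² + ∫u² = ||u||_{H^1}², i.e. α = 1 works. No larger α is possible: a(u,u) ≥ α||u||_{H^1}² means (1−α)∫(u')² ≥ (α−c)∫u², and for the modes u_n = sin(nπ(x−x₀)/L) (x₀ the left endpoint) one has ∫u_n²/∫(u_n')² = (L/(nπ))² → 0, so a(u_n,u_n)/||u_n||_{H^1}² → 1. Hence the optimal constant is α = 1.
Therefore α = 1.


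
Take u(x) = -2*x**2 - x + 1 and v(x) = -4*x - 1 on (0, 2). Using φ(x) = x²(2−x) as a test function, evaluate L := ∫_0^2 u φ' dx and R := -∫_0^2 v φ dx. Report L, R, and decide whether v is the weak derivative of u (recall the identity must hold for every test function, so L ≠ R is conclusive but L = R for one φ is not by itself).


LHS = 116/15, RHS = 116/15. Yes, v = u' weakly.

u(x) = -2*x**2 - x + 1, classical derivative u'(x) = -4*x - 1.
φ(x) = x²(2−x), so φ'(x) = x*(4 - 3*x).
Note φ(0) = φ(2) = 0, so the boundary term u·φ vanishes.
LHS = ∫_0^2 u(x) φ'(x) dx = ∫_0^2 (6*x^4 - 5*x^3 - 7*x^2 + 4*x) dx. Term by term:
  ∫_0^2 6*x^4 dx = 192/5;  ∫_0^2 -5*x^3 dx = -20;  ∫_0^2 -7*x^2 dx = -56/3;
  ∫_0^2 4*x dx = 8.
Sum: 192/5 − 20 − 56/3 + 8 = 116/15.
So LHS = 116/15.
∫_0^2 v(x) φ(x) dx = ∫_0^2 (4*x^4 - 7*x^3 - 2*x^2) dx. Term by term:
  ∫_0^2 4*x^4 dx = 128/5;  ∫_0^2 -7*x^3 dx = -28;  ∫_0^2 -2*x^2 dx = -16/3.
Sum: 128/5 − 28 − 16/3 = -116/15.
So RHS = -∫_0^2 v(x) φ(x) dx = 116/15.
LHS = RHS, so the identity holds for this test φ.
Moreover u is smooth here and v(x) = u'(x) = -4*x - 1 pointwise, so the identity holds for every test function. Hence v is the weak derivative of u.


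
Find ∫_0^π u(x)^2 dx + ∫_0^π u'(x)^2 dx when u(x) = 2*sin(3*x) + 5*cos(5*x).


||u||_{H^1(0,π)}^2 = 345*π

u'(x) = -25*sin(5*x) + 6*cos(3*x).
Expand u² and (u')² and integrate term by term on (0, π), using: for integers n ≥ 1, ∫_0^π sin²(nx) dx = ∫_0^π cos²(nx) dx = π/2; for n ≠ n', ∫_0^π sin(nx)sin(n'x) dx = ∫_0^π cos(nx)cos(n'x) dx = 0; and by product-to-sum, ∫_0^π sin(nx)cos(n'x) dx = ½∫_0^π [sin((n+n')x) + sin((n−n')x)] dx, which is 0 when n+n' is even and 2n/(n²−n'²) when n+n' is odd (it need not vanish on (0, π)).
  u² squared terms: (2)²·∫sin(3x)² dx = 4·π/2 = 2*π;  (5)²·∫cos(5x)² dx = 25·π/2 = 25*π/2.
  u² cross terms: 2·(2)·(5)·∫sin(3x)·cos(5x) dx = 20·(0) = 0.
  So ∫_0^π u² dx = 2*π + 25*π/2 + 0 = 29*π/2.
  (u')² squared terms: (-25)²·∫sin(5x)² dx = 625·π/2 = 625*π/2;  (6)²·∫cos(3x)² dx = 36·π/2 = 18*π.
  (u')² cross terms: 2·(-25)·(6)·∫sin(5x)·cos(3x) dx = -300·(0) = 0.
  So ∫_0^π (u')² dx = 625*π/2 + 18*π + 0 = 661*π/2.
||u||_{H^1}^2 = (29*π/2) + (661*π/2) = 345*π.


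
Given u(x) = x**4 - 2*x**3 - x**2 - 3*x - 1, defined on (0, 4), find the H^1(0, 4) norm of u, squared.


||u||_{H^1}^2 = 3974312/315

The H^1 norm (squared) on an interval (0, L) is
  ||u||_{H^1}^2 = ∫_0^L u(x)^2 dx + ∫_0^L u'(x)^2 dx.
Compute u'(x) = 4*x**3 - 6*x**2 - 2*x - 3.
Then u(x)^2 = x**8 - 4*x**7 + 2*x**6 - 2*x**5 + 11*x**4 + 10*x**3 + 11*x**2 + 6*x + 1 and u'(x)^2 = 16*x**6 - 48*x**5 + 20*x**4 + 40*x**2 + 12*x + 9.
Integrate each monomial from 0 to 4 using ∫_0^4 c·x^n dx = c·4^(n+1)/(n+1):
  ∫_0^4 u(x)^2 dx = ∫_0^4 (x^8 - 4*x^7 + 2*x^6 - 2*x^5 + 11*x^4 + 10*x^3 + 11*x^2 + 6*x + 1) dx. Term by term:
    ∫_0^4 x^8 dx = 262144/9;  ∫_0^4 -4*x^7 dx = -32768;  ∫_0^4 2*x^6 dx = 32768/7;
    ∫_0^4 -2*x^5 dx = -4096/3;  ∫_0^4 11*x^4 dx = 11264/5;  ∫_0^4 10*x^3 dx = 640;
    ∫_0^4 11*x^2 dx = 704/3;  ∫_0^4 6*x dx = 48;  ∫_0^4 1 dx = 4.
  Sum: 262144/9 − 32768 + 32768/7 − 4096/3 + 11264/5 + 640 + 704/3 + 48 + 4 = 899132/315.
  ∫_0^4 u'(x)^2 dx = ∫_0^4 (16*x^6 - 48*x^5 + 20*x^4 + 40*x^2 + 12*x + 9) dx. Term by term:
    ∫_0^4 16*x^6 dx = 262144/7;  ∫_0^4 -48*x^5 dx = -32768;  ∫_0^4 20*x^4 dx = 4096;
    ∫_0^4 40*x^2 dx = 2560/3;  ∫_0^4 12*x dx = 96;  ∫_0^4 9 dx = 36.
  Sum: 262144/7 − 32768 + 4096 + 2560/3 + 96 + 36 = 205012/21.
Adding: ||u||_{H^1}^2 = 899132/315 + 205012/21 = 3974312/315.


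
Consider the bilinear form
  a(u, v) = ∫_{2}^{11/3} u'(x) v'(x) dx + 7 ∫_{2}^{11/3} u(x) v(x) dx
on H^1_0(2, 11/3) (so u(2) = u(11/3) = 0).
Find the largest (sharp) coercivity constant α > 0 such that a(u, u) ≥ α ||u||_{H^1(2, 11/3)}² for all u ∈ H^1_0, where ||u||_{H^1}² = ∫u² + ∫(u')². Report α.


α = 1

Coercivity of a(·,·) on H^1_0(2, 11/3) means a(u, u) ≥ α ||u||_{H^1}² for every u ∈ H^1_0.
The interval has length L = 5/3, and Poincaré/coercivity depend only on L. Here a(u, u) = ∫(u')² + (7)·∫u².
Here c = 7 ≥ 1, so a(u,u) = ∫(u')² + c∫u² ≥ ∫(u')² + ∫u² = ||u||_{H^1}², i.e. α = 1 works. No larger α is possible: a(u,u) ≥ α||u||_{H^1}² means (1−α)∫(u')² ≥ (α−c)∫u², and for the modes u_n = sin(nπ(x−x₀)/L) (x₀ the left endpoint) one has ∫u_n²/∫(u_n')² = (L/(nπ))² → 0, so a(u_n,u_n)/||u_n||_{H^1}² → 1. Hence the optimal constant is α = 1.
Therefore α = 1.


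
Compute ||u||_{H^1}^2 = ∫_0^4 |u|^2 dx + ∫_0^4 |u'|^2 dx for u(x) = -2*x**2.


||u||_{H^1}^2 = 17408/15

The H^1 norm (squared) on an interval (0, L) is
  ||u||_{H^1}^2 = ∫_0^L u(x)^2 dx + ∫_0^L u'(x)^2 dx.
Compute u'(x) = -4*x.
Then u(x)^2 = 4*x**4 and u'(x)^2 = 16*x**2.
Integrate each monomial from 0 to 4 using ∫_0^4 c·x^n dx = c·4^(n+1)/(n+1):
  ∫_0^4 u(x)^2 dx = ∫_0^4 (4*x^4) dx. Term by term:
    ∫_0^4 4*x^4 dx = 4096/5.
  ∫_0^4 u'(x)^2 dx = ∫_0^4 (16*x^2) dx. Term by term:
    ∫_0^4 16*x^2 dx = 1024/3.
Adding: ||u||_{H^1}^2 = 4096/5 + 1024/3 = 17408/15.


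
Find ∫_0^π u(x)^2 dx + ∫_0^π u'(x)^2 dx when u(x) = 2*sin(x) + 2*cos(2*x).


||u||_{H^1(0,π)}^2 = -80/3 + 14*π

u'(x) = -4*sin(2*x) + 2*cos(x).
Expand u² and (u')² and integrate term by term on (0, π), using: for integers n ≥ 1, ∫_0^π sin²(nx) dx = ∫_0^π cos²(nx) dx = π/2; for n ≠ n', ∫_0^π sin(nx)sin(n'x) dx = ∫_0^π cos(nx)cos(n'x) dx = 0; and by product-to-sum, ∫_0^π sin(nx)cos(n'x) dx = ½∫_0^π [sin((n+n')x) + sin((n−n')x)] dx, which is 0 when n+n' is even and 2n/(n²−n'²) when n+n' is odd (it need not vanish on (0, π)).
  u² squared terms: (2)²·∫cos(2x)² dx = 4·π/2 = 2*π;  (2)²·∫sin(x)² dx = 4·π/2 = 2*π.
  u² cross terms: 2·(2)·(2)·∫cos(2x)·sin(x) dx = 8·(-2/3) = -16/3.
  So ∫_0^π u² dx = 2*π + 2*π − 16/3 = -16/3 + 4*π.
  (u')² squared terms: (-4)²·∫sin(2x)² dx = 16·π/2 = 8*π;  (2)²·∫cos(x)² dx = 4·π/2 = 2*π.
  (u')² cross terms: 2·(-4)·(2)·∫sin(2x)·cos(x) dx = -16·(4/3) = -64/3.
  So ∫_0^π (u')² dx = 8*π + 2*π − 64/3 = -64/3 + 10*π.
||u||_{H^1}^2 = (-16/3 + 4*π) + (-64/3 + 10*π) = -80/3 + 14*π.


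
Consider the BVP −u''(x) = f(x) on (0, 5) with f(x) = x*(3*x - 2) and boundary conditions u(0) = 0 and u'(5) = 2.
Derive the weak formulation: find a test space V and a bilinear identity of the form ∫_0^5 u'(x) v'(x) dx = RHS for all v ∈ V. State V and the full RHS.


V = {v ∈ H^1(0, 5) : v(0) = 0} (test functions vanish at x = 0 where u is specified); weak form: ∫_0^5 u'v' dx = ∫_0^5 (x*(3*x - 2)) v dx + 2·v(5) for all v ∈ V.

Multiply both sides by a test function v and integrate from 0 to 5:
  ∫_0^5 −u''(x) v(x) dx = ∫_0^5 f(x) v(x) dx.
Integrate the LHS by parts once:
  ∫_0^5 −u'' v dx = −[u'(x) v(x)]_0^5 + ∫_0^5 u'(x) v'(x) dx.
Thus ∫_0^5 u'(x) v'(x) dx = ∫_0^5 f(x) v(x) dx + [u'(x) v(x)]_0^5.
Choose V so that boundary terms are either known or forced to vanish.
Mixed BC: u(0) = 0 (Dirichlet) and u'(5) = 2 (Neumann). Define V = {v ∈ H^1(0, 5) : v(0) = 0}. Then [u' v]_0^5 = u'(5)·v(5) − u'(0)·0 = 2·v(5).
Weak formulation: find u (satisfying any essential BC) such that ∫_0^5 u'(x) v'(x) dx = ∫_0^5 f v dx + 2·v(5) for all v ∈ V (Dirichlet at 0 absorbed into V; Neumann datum at x = 5 contributes the boundary term).
Substituting f(x) = x*(3*x - 2), the right-hand side is ∫_0^5 (x*(3*x - 2)) v dx + 2·v(5).


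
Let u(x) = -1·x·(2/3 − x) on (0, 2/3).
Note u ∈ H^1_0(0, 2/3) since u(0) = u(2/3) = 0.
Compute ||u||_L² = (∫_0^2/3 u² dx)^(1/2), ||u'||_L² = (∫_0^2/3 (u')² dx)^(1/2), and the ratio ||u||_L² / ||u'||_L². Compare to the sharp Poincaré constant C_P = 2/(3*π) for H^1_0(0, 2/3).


||u||_L² / ||u'||_L² = sqrt(10)/15 < C_P = 2/(3*π).

u(x) = -1·x·(2/3 − x), so u'(x) = 2*x - 2/3.
u(x) = -1·x·(2/3 − x) vanishes at x = 0 and x = 2/3, so u ∈ H^1_0(0, 2/3). Differentiate via the product rule and integrate the resulting polynomials term by term.
  ∫_0^2/3 u² dx = ∫_0^2/3 (x^4 - 4*x^3/3 + 4*x^2/9) dx. Term by term:
    ∫_0^2/3 x^4 dx = 32/1215;  ∫_0^2/3 -4*x^3/3 dx = -16/243;  ∫_0^2/3 4*x^2/9 dx = 32/729.
  Sum: 32/1215 − 16/243 + 32/729 = 16/3645.
  ∫_0^2/3 (u')² dx = ∫_0^2/3 (4*x^2 - 8*x/3 + 4/9) dx. Term by term:
    ∫_0^2/3 4*x^2 dx = 32/81;  ∫_0^2/3 -8*x/3 dx = -16/27;  ∫_0^2/3 4/9 dx = 8/27.
  Sum: 32/81 − 16/27 + 8/27 = 8/81.
∫_0^2/3 u² dx = 16/3645, so ||u||_L² = 4*sqrt(5)/135.
∫_0^2/3 (u')² dx = 8/81, so ||u'||_L² = 2*sqrt(2)/9.
Ratio ||u||_L² / ||u'||_L² = sqrt(10)/15.
Sharp Poincaré constant on H^1_0(0, 2/3) is C_P = L/π = 2/(3*π), achieved by sin(3*π/2·x).
A polynomial bump cannot attain the sharp Poincaré constant (only the first sine eigenfunction does), so the ratio is strictly less than C_P, consistent with ||u||_L² ≤ C_P ||u'||_L².


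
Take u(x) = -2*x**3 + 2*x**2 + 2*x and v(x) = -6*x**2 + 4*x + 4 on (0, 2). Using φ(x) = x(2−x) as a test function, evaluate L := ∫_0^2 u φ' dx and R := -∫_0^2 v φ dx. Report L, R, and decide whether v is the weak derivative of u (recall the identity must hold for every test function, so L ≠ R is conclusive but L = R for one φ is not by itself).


LHS = 8/5, RHS = -16/15. No, v is not the weak derivative of u.

u(x) = -2*x**3 + 2*x**2 + 2*x, classical derivative u'(x) = -6*x**2 + 4*x + 2.
φ(x) = x(2−x), so φ'(x) = 2 - 2*x.
Note φ(0) = φ(2) = 0, so the boundary term u·φ vanishes.
LHS = ∫_0^2 u(x) φ'(x) dx = ∫_0^2 (4*x^4 - 8*x^3 + 4*x) dx. Term by term:
  ∫_0^2 4*x^4 dx = 128/5;  ∫_0^2 -8*x^3 dx = -32;  ∫_0^2 4*x dx = 8.
Sum: 128/5 − 32 + 8 = 8/5.
So LHS = 8/5.
∫_0^2 v(x) φ(x) dx = ∫_0^2 (6*x^4 - 16*x^3 + 4*x^2 + 8*x) dx. Term by term:
  ∫_0^2 6*x^4 dx = 192/5;  ∫_0^2 -16*x^3 dx = -64;  ∫_0^2 4*x^2 dx = 32/3;
  ∫_0^2 8*x dx = 16.
Sum: 192/5 − 64 + 32/3 + 16 = 16/15.
So RHS = -∫_0^2 v(x) φ(x) dx = -16/15.
LHS − RHS = 8/3 ≠ 0, so the identity fails.
(For a valid weak derivative the identity must hold for EVERY test function, in particular this one. The failure shows v is NOT the weak derivative of u.)
Correct weak derivative would be u'(x) = -6*x**2 + 4*x + 2.


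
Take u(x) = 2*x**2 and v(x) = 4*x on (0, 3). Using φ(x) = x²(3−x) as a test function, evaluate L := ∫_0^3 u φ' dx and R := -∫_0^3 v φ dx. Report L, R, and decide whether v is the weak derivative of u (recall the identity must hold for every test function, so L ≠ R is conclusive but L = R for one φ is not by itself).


LHS = -243/5, RHS = -243/5. Yes, v = u' weakly.

u(x) = 2*x**2, classical derivative u'(x) = 4*x.
φ(x) = x²(3−x), so φ'(x) = 3*x*(2 - x).
Note φ(0) = φ(3) = 0, so the boundary term u·φ vanishes.
LHS = ∫_0^3 u(x) φ'(x) dx = ∫_0^3 (-6*x^4 + 12*x^3) dx. Term by term:
  ∫_0^3 -6*x^4 dx = -1458/5;  ∫_0^3 12*x^3 dx = 243.
Sum: -1458/5 + 243 = -243/5.
So LHS = -243/5.
∫_0^3 v(x) φ(x) dx = ∫_0^3 (-4*x^4 + 12*x^3) dx. Term by term:
  ∫_0^3 -4*x^4 dx = -972/5;  ∫_0^3 12*x^3 dx = 243.
Sum: -972/5 + 243 = 243/5.
So RHS = -∫_0^3 v(x) φ(x) dx = -243/5.
LHS = RHS, so the identity holds for this test φ.
Moreover u is smooth here and v(x) = u'(x) = 4*x pointwise, so the identity holds for every test function. Hence v is the weak derivative of u.


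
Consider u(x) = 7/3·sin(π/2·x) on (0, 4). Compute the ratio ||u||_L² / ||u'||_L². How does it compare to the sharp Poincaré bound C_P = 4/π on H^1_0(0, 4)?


||u||_L² / ||u'||_L² = 2/π < C_P = 4/π.

u(x) = 7/3·sin(π/2·x), so u'(x) = 7*π*cos(π*x/2)/6.
Writing u(x) = A·sin(kπx/L) with A = 7/3 and k = 2, use ∫_0^L sin²(kπx/L) dx = L/2 and ∫_0^L cos²(kπx/L) dx = L/2.
u² = 49/9·sin²(π/2·x) and (u')² = 49*π^2/36·cos²(π/2·x), and each of sin², cos² integrates to L/2 = 2 over (0, 4).
∫_0^4 u² dx = 98/9, so ||u||_L² = 7*sqrt(2)/3.
∫_0^4 (u')² dx = 49*π^2/18, so ||u'||_L² = 7*sqrt(2)*π/6.
Ratio ||u||_L² / ||u'||_L² = 2/π.
Sharp Poincaré constant on H^1_0(0, 4) is C_P = L/π = 4/π, achieved by sin(π/4·x).
This is the k = 2 harmonic; the ratio L/(kπ) is strictly less than C_P = L/π, consistent with the sharp inequality ||u||_L² ≤ C_P ||u'||_L².


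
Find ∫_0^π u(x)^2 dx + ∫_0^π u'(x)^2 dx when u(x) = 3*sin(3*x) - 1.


||u||_{H^1(0,π)}^2 = -4 + 46*π

u'(x) = 9*cos(3*x).
Expand u² and (u')² and integrate term by term on (0, π), using: for integers n ≥ 1, ∫_0^π sin²(nx) dx = ∫_0^π cos²(nx) dx = π/2; for n ≠ n', ∫_0^π sin(nx)sin(n'x) dx = ∫_0^π cos(nx)cos(n'x) dx = 0; and by product-to-sum, ∫_0^π sin(nx)cos(n'x) dx = ½∫_0^π [sin((n+n')x) + sin((n−n')x)] dx, which is 0 when n+n' is even and 2n/(n²−n'²) when n+n' is odd (it need not vanish on (0, π)). For the constant mode: ∫_0^π 1 dx = π, ∫_0^π cos(nx) dx = 0, ∫_0^π sin(nx) dx = (1−(−1)^n)/n.
  u² squared terms: (-1)²·∫1 dx = 1·π = π;  (3)²·∫sin(3x)² dx = 9·π/2 = 9*π/2.
  u² cross terms: 2·(-1)·(3)·∫1·sin(3x) dx = -6·(2/3) = -4.
  So ∫_0^π u² dx = π + 9*π/2 − 4 = -4 + 11*π/2.
  (u')² squared terms: (9)²·∫cos(3x)² dx = 81·π/2 = 81*π/2.
  So ∫_0^π (u')² dx = 81*π/2.
||u||_{H^1}^2 = (-4 + 11*π/2) + (81*π/2) = -4 + 46*π.


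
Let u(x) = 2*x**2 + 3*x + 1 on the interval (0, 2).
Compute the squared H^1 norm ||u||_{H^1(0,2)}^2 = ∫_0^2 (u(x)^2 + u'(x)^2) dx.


||u||_{H^1}^2 = 3464/15

The H^1 norm (squared) on an interval (0, L) is
  ||u||_{H^1}^2 = ∫_0^L u(x)^2 dx + ∫_0^L u'(x)^2 dx.
Compute u'(x) = 4*x + 3.
Then u(x)^2 = 4*x**4 + 12*x**3 + 13*x**2 + 6*x + 1 and u'(x)^2 = 16*x**2 + 24*x + 9.
Integrate each monomial from 0 to 2 using ∫_0^2 c·x^n dx = c·2^(n+1)/(n+1):
  ∫_0^2 u(x)^2 dx = ∫_0^2 (4*x^4 + 12*x^3 + 13*x^2 + 6*x + 1) dx. Term by term:
    ∫_0^2 4*x^4 dx = 128/5;  ∫_0^2 12*x^3 dx = 48;  ∫_0^2 13*x^2 dx = 104/3;
    ∫_0^2 6*x dx = 12;  ∫_0^2 1 dx = 2.
  Sum: 128/5 + 48 + 104/3 + 12 + 2 = 1834/15.
  ∫_0^2 u'(x)^2 dx = ∫_0^2 (16*x^2 + 24*x + 9) dx. Term by term:
    ∫_0^2 16*x^2 dx = 128/3;  ∫_0^2 24*x dx = 48;  ∫_0^2 9 dx = 18.
  Sum: 128/3 + 48 + 18 = 326/3.
Adding: ||u||_{H^1}^2 = 1834/15 + 326/3 = 3464/15.


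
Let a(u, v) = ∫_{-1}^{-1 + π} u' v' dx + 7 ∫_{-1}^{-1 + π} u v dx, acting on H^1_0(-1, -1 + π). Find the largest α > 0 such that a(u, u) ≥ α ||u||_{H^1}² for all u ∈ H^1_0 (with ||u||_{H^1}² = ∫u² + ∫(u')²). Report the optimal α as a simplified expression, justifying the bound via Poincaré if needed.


α = 1

Coercivity of a(·,·) on H^1_0(-1, -1 + π) means a(u, u) ≥ α ||u||_{H^1}² for every u ∈ H^1_0.
The interval has length L = π, and Poincaré/coercivity depend only on L. Here a(u, u) = ∫(u')² + (7)·∫u².
Here c = 7 ≥ 1, so a(u,u) = ∫(u')² + c∫u² ≥ ∫(u')² + ∫u² = ||u||_{H^1}², i.e. α = 1 works. No larger α is possible: a(u,u) ≥ α||u||_{H^1}² means (1−α)∫(u')² ≥ (α−c)∫u², and for the modes u_n = sin(nπ(x−x₀)/L) (x₀ the left endpoint) one has ∫u_n²/∫(u_n')² = (L/(nπ))² → 0, so a(u_n,u_n)/||u_n||_{H^1}² → 1. Hence the optimal constant is α = 1.
Therefore α = 1.


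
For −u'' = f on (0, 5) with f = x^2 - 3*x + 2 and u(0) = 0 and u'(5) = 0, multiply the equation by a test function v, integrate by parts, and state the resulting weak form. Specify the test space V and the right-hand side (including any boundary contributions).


V = {v ∈ H^1(0, 5) : v(0) = 0} (test functions vanish at x = 0 where u is specified); weak form: ∫_0^5 u'v' dx = ∫_0^5 (x^2 - 3*x + 2) v dx for all v ∈ V.

Multiply both sides by a test function v and integrate from 0 to 5:
  ∫_0^5 −u''(x) v(x) dx = ∫_0^5 f(x) v(x) dx.
Integrate the LHS by parts once:
  ∫_0^5 −u'' v dx = −[u'(x) v(x)]_0^5 + ∫_0^5 u'(x) v'(x) dx.
Thus ∫_0^5 u'(x) v'(x) dx = ∫_0^5 f(x) v(x) dx + [u'(x) v(x)]_0^5.
Choose V so that boundary terms are either known or forced to vanish.
Mixed BC: u(0) = 0 (Dirichlet) and u'(5) = 0 (Neumann). Define V = {v ∈ H^1(0, 5) : v(0) = 0}. Then [u' v]_0^5 = u'(5)·v(5) − u'(0)·0 = 0.
Weak formulation: find u (satisfying any essential BC) such that ∫_0^5 u'(x) v'(x) dx = ∫_0^5 f v dx for all v ∈ V (Dirichlet at 0 absorbed into V; the Neumann datum at x = 5 is zero, so no boundary term remains).
Substituting f(x) = x^2 - 3*x + 2, the right-hand side is ∫_0^5 (x^2 - 3*x + 2) v dx.


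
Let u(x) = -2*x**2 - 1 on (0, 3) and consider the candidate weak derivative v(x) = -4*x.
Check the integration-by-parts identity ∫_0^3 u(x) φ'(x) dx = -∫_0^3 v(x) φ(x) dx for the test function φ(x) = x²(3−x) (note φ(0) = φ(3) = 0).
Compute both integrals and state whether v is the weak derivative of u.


LHS = 243/5, RHS = 243/5. Yes, v = u' weakly.

u(x) = -2*x**2 - 1, classical derivative u'(x) = -4*x.
φ(x) = x²(3−x), so φ'(x) = 3*x*(2 - x).
Note φ(0) = φ(3) = 0, so the boundary term u·φ vanishes.
LHS = ∫_0^3 u(x) φ'(x) dx = ∫_0^3 (6*x^4 - 12*x^3 + 3*x^2 - 6*x) dx. Term by term:
  ∫_0^3 6*x^4 dx = 1458/5;  ∫_0^3 -12*x^3 dx = -243;  ∫_0^3 3*x^2 dx = 27;
  ∫_0^3 -6*x dx = -27.
Sum: 1458/5 − 243 + 27 − 27 = 243/5.
So LHS = 243/5.
∫_0^3 v(x) φ(x) dx = ∫_0^3 (4*x^4 - 12*x^3) dx. Term by term:
  ∫_0^3 4*x^4 dx = 972/5;  ∫_0^3 -12*x^3 dx = -243.
Sum: 972/5 − 243 = -243/5.
So RHS = -∫_0^3 v(x) φ(x) dx = 243/5.
LHS = RHS, so the identity holds for this test φ.
Moreover u is smooth here and v(x) = u'(x) = -4*x pointwise, so the identity holds for every test function. Hence v is the weak derivative of u.


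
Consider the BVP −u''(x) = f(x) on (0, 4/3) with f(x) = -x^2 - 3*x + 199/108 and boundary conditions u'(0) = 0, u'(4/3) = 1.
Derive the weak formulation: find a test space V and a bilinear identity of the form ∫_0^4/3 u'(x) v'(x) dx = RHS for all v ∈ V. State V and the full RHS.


V = H^1(0, 4/3) (v unrestricted at boundary; u is determined up to an additive constant); weak form: ∫_0^4/3 u'v' dx = ∫_0^4/3 (-x^2 - 3*x + 199/108) v dx + v(4/3) for all v ∈ V.

Multiply both sides by a test function v and integrate from 0 to 4/3:
  ∫_0^4/3 −u''(x) v(x) dx = ∫_0^4/3 f(x) v(x) dx.
Integrate the LHS by parts once:
  ∫_0^4/3 −u'' v dx = −[u'(x) v(x)]_0^4/3 + ∫_0^4/3 u'(x) v'(x) dx.
Thus ∫_0^4/3 u'(x) v'(x) dx = ∫_0^4/3 f(x) v(x) dx + [u'(x) v(x)]_0^4/3.
Choose V so that boundary terms are either known or forced to vanish.
u has inhomogeneous Neumann u'(0) = 0, u'(4/3) = 1. [u' v]_0^4/3 = (1)·v(4/3) − (0)·v(0) = v(4/3). Take V = H^1(0, 4/3); boundary term becomes part of RHS.
Weak formulation: find u (satisfying any essential BC) such that ∫_0^4/3 u'(x) v'(x) dx = ∫_0^4/3 f v dx + v(4/3) for all v ∈ V (Neumann data are natural BCs: they enter the RHS as boundary terms).
Substituting f(x) = -x^2 - 3*x + 199/108, the right-hand side is ∫_0^4/3 (-x^2 - 3*x + 199/108) v dx + v(4/3).
Compatibility check (pure Neumann): taking v ≡ 1 ∈ V gives 0 = ∫_0^4/3 f dx + (1) − (0), i.e. ∫_0^4/3 f dx must equal u'(0) − u'(4/3) = -1. Indeed ∫_0^4/3 (-x^2 - 3*x + 199/108) dx = -1, so the data are compatible. The solution is then unique only up to an additive constant (fix it e.g. by requiring ∫_0^4/3 u dx = 0).


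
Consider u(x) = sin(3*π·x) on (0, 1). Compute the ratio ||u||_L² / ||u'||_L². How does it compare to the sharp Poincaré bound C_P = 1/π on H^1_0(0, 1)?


||u||_L² / ||u'||_L² = 1/(3*π) < C_P = 1/π.

u(x) = sin(3*π·x), so u'(x) = 3*π*cos(3*π*x).
Writing u(x) = A·sin(kπx/L) with A = 1 and k = 3, use ∫_0^L sin²(kπx/L) dx = L/2 and ∫_0^L cos²(kπx/L) dx = L/2.
u² = 1·sin²(3*π·x) and (u')² = 9*π^2·cos²(3*π·x), and each of sin², cos² integrates to L/2 = 1/2 over (0, 1).
∫_0^1 u² dx = 1/2, so ||u||_L² = sqrt(2)/2.
∫_0^1 (u')² dx = 9*π^2/2, so ||u'||_L² = 3*sqrt(2)*π/2.
Ratio ||u||_L² / ||u'||_L² = 1/(3*π).
Sharp Poincaré constant on H^1_0(0, 1) is C_P = L/π = 1/π, achieved by sin(π·x).
This is the k = 3 harmonic; the ratio L/(kπ) is strictly less than C_P = L/π, consistent with the sharp inequality ||u||_L² ≤ C_P ||u'||_L².


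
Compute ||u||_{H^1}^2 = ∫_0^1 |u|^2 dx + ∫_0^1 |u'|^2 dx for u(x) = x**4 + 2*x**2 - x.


||u||_{H^1}^2 = 2993/315

The H^1 norm (squared) on an interval (0, L) is
  ||u||_{H^1}^2 = ∫_0^L u(x)^2 dx + ∫_0^L u'(x)^2 dx.
Compute u'(x) = 4*x**3 + 4*x - 1.
Then u(x)^2 = x**8 + 4*x**6 - 2*x**5 + 4*x**4 - 4*x**3 + x**2 and u'(x)^2 = 16*x**6 + 32*x**4 - 8*x**3 + 16*x**2 - 8*x + 1.
Integrate each monomial from 0 to 1 using ∫_0^1 c·x^n dx = c·1^(n+1)/(n+1):
  ∫_0^1 u(x)^2 dx = ∫_0^1 (x^8 + 4*x^6 - 2*x^5 + 4*x^4 - 4*x^3 + x^2) dx. Term by term:
    ∫_0^1 x^8 dx = 1/9;  ∫_0^1 4*x^6 dx = 4/7;  ∫_0^1 -2*x^5 dx = -1/3;
    ∫_0^1 4*x^4 dx = 4/5;  ∫_0^1 -4*x^3 dx = -1;  ∫_0^1 x^2 dx = 1/3.
  Sum: 1/9 + 4/7 − 1/3 + 4/5 − 1 + 1/3 = 152/315.
  ∫_0^1 u'(x)^2 dx = ∫_0^1 (16*x^6 + 32*x^4 - 8*x^3 + 16*x^2 - 8*x + 1) dx. Term by term:
    ∫_0^1 16*x^6 dx = 16/7;  ∫_0^1 32*x^4 dx = 32/5;  ∫_0^1 -8*x^3 dx = -2;
    ∫_0^1 16*x^2 dx = 16/3;  ∫_0^1 -8*x dx = -4;  ∫_0^1 1 dx = 1.
  Sum: 16/7 + 32/5 − 2 + 16/3 − 4 + 1 = 947/105.
Adding: ||u||_{H^1}^2 = 152/315 + 947/105 = 2993/315.


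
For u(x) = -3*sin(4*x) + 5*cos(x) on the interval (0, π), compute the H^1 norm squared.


||u||_{H^1(0,π)}^2 = -32 + 203*π/2

u'(x) = -5*sin(x) - 12*cos(4*x).
Expand u² and (u')² and integrate term by term on (0, π), using: for integers n ≥ 1, ∫_0^π sin²(nx) dx = ∫_0^π cos²(nx) dx = π/2; for n ≠ n', ∫_0^π sin(nx)sin(n'x) dx = ∫_0^π cos(nx)cos(n'x) dx = 0; and by product-to-sum, ∫_0^π sin(nx)cos(n'x) dx = ½∫_0^π [sin((n+n')x) + sin((n−n')x)] dx, which is 0 when n+n' is even and 2n/(n²−n'²) when n+n' is odd (it need not vanish on (0, π)).
  u² squared terms: (-3)²·∫sin(4x)² dx = 9·π/2 = 9*π/2;  (5)²·∫cos(x)² dx = 25·π/2 = 25*π/2.
  u² cross terms: 2·(-3)·(5)·∫sin(4x)·cos(x) dx = -30·(8/15) = -16.
  So ∫_0^π u² dx = 9*π/2 + 25*π/2 − 16 = -16 + 17*π.
  (u')² squared terms: (-12)²·∫cos(4x)² dx = 144·π/2 = 72*π;  (-5)²·∫sin(x)² dx = 25·π/2 = 25*π/2.
  (u')² cross terms: 2·(-12)·(-5)·∫cos(4x)·sin(x) dx = 120·(-2/15) = -16.
  So ∫_0^π (u')² dx = 72*π + 25*π/2 − 16 = -16 + 169*π/2.
||u||_{H^1}^2 = (-16 + 17*π) + (-16 + 169*π/2) = -32 + 203*π/2.


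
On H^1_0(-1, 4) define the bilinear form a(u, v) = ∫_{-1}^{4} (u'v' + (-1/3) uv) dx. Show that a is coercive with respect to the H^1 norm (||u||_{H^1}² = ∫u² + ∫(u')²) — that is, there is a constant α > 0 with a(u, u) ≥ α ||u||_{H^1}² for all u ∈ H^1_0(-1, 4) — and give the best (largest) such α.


α = (-25/3 + π^2)/(π^2 + 25)

Coercivity of a(·,·) on H^1_0(-1, 4) means a(u, u) ≥ α ||u||_{H^1}² for every u ∈ H^1_0.
The interval has length L = 5, and Poincaré/coercivity depend only on L. Here a(u, u) = ∫(u')² + (-1/3)·∫u².
Here c = -1/3 < 0 with |c| < (π/L)² = π^2/25, so coercivity still holds. The condition a(u,u) ≥ α||u||_{H^1}² reads (1−α)∫(u')² ≥ (α−c)∫u². Any admissible α is ≤ 1 (rapidly oscillating u have ∫u²/∫(u')² → 0), and α = 1 would force 0 ≥ (1−c)∫u², impossible since c < 1; so 1−α > 0. By the sharp Poincaré inequality on H^1_0 of an interval of length L, ∫(u')² ≥ (π/L)²∫u² with equality for the first sine mode sin(π(x−x₀)/L) (x₀ the left endpoint), so the inequality holds for all u iff (1−α)(π/L)² ≥ α − c, i.e. α ≤ ((π/L)² + c)/((π/L)² + 1) = (1 + c(L/π)²)/(1 + (L/π)²). (Direct route, valid since c ≤ 0: Poincaré gives c∫u² ≥ c(L/π)²∫(u')², so a(u,u) ≥ (1 + c(L/π)²)∫(u')², while ||u||_{H^1}² ≤ (1 + (L/π)²)∫(u')²; dividing yields the same α.) With (π/L)² = π^2/25 and c = -1/3, the largest admissible constant is α = ((π/L)² + c)/((π/L)² + 1).
Simplifying, α = (-25/3 + π^2)/(π^2 + 25).


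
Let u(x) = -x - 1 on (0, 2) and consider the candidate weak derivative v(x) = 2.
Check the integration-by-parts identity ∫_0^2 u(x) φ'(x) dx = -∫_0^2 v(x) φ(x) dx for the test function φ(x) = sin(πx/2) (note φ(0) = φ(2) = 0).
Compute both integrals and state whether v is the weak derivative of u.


LHS = 4/π, RHS = -8/π. No, v is not the weak derivative of u.

u(x) = -x - 1, classical derivative u'(x) = -1.
φ(x) = sin(πx/2), so φ'(x) = π*cos(π*x/2)/2.
Note φ(0) = φ(2) = 0, so the boundary term u·φ vanishes.
LHS = ∫_0^2 u(x) φ'(x) dx = ∫_0^2 (-π*x*cos(π*x/2)/2 - π*cos(π*x/2)/2) dx. Term by term:
  ∫_0^2 -π*cos(π*x/2)/2 dx = 0;  ∫_0^2 -π*x*cos(π*x/2)/2 dx = 4/π.
Sum: 0 + 4/π = 4/π.
So LHS = 4/π.
∫_0^2 v(x) φ(x) dx = ∫_0^2 (2*sin(π*x/2)) dx. Term by term:
  ∫_0^2 2*sin(π*x/2) dx = 8/π.
So RHS = -∫_0^2 v(x) φ(x) dx = -8/π.
LHS − RHS = 12/π ≠ 0, so the identity fails.
(For a valid weak derivative the identity must hold for EVERY test function, in particular this one. The failure shows v is NOT the weak derivative of u.)
Correct weak derivative would be u'(x) = -1.


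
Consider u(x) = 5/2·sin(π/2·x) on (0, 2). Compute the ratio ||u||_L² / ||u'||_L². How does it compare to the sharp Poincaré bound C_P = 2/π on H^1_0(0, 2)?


||u||_L² / ||u'||_L² = 2/π = C_P.

u(x) = 5/2·sin(π/2·x), so u'(x) = 5*π*cos(π*x/2)/4.
Writing u(x) = A·sin(kπx/L) with A = 5/2 and k = 1, use ∫_0^L sin²(kπx/L) dx = L/2 and ∫_0^L cos²(kπx/L) dx = L/2.
u² = 25/4·sin²(π/2·x) and (u')² = 25*π^2/16·cos²(π/2·x), and each of sin², cos² integrates to L/2 = 1 over (0, 2).
∫_0^2 u² dx = 25/4, so ||u||_L² = 5/2.
∫_0^2 (u')² dx = 25*π^2/16, so ||u'||_L² = 5*π/4.
Ratio ||u||_L² / ||u'||_L² = 2/π.
Sharp Poincaré constant on H^1_0(0, 2) is C_P = L/π = 2/π, achieved by sin(π/2·x).
This is the k = 1 eigenfunction (up to amplitude), so the ratio equals the sharp Poincaré constant exactly.
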